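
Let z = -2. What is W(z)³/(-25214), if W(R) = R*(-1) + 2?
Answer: -32/12607 ≈ -0.0025383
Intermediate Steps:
W(R) = 2 - R (W(R) = -R + 2 = 2 - R)
W(z)³/(-25214) = (2 - 1*(-2))³/(-25214) = (2 + 2)³*(-1/25214) = 4³*(-1/25214) = 64*(-1/25214) = -32/12607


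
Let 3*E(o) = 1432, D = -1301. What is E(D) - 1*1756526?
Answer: -5268146/3 ≈ -1.7560e+6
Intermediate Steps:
E(o) = 1432/3 (E(o) = (⅓)*1432 = 1432/3)
E(D) - 1*1756526 = 1432/3 - 1*1756526 = 1432/3 - 1756526 = -5268146/3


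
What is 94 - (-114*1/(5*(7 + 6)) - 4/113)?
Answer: 703572/7345 ≈ 95.789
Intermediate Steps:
94 - (-114*1/(5*(7 + 6)) - 4/113) = 94 - (-114/(13*5) - 4*1/113) = 94 - (-114/65 - 4/113) = 94 - 1*(-13142/7345) = 94 + 13142/7345 = 703572/7345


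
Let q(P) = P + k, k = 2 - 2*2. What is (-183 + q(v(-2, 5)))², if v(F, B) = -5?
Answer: 36100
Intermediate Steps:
k = -2 (k = 2 - 4 = -2)
q(P) = -2 + P (q(P) = P - 2 = -2 + P)
(-183 + q(v(-2, 5)))² = (-183 + (-2 - 5))² = (-183 - 7)² = (-190)² = 36100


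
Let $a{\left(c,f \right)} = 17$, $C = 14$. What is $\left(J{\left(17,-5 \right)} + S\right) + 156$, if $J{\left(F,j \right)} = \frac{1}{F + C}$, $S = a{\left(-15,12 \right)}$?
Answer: $\frac{5364}{31} \approx 173.03$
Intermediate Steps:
$S = 17$
$J{\left(F,j \right)} = \frac{1}{14 + F}$ ($J{\left(F,j \right)} = \frac{1}{F + 14} = \frac{1}{14 + F}$)
$\left(J{\left(17,-5 \right)} + S\right) + 156 = \left(\frac{1}{14 + 17} + 17\right) + 156 = \left(\frac{1}{31} + 17\right) + 156 = \frac{528}{31} + 156 = \frac{5364}{31}$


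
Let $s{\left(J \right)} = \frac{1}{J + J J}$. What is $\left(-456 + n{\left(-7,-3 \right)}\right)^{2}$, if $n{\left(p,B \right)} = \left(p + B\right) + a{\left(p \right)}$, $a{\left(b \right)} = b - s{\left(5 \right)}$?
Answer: $\frac{201384481}{900} \approx 2.2376 \cdot 10^{5}$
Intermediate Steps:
$s{\left(J \right)} = \frac{1}{J + J^{2}}$
$a{\left(b \right)} = - \frac{1}{30} + b$ ($a{\left(b \right)} = b - \frac{1}{5 \left(1 + 5\right)} = b - \frac{1}{5 \cdot 6} = b - \frac{1}{5} \cdot \frac{1}{6} = b - \frac{1}{30} = - \frac{1}{30} + b$)
$n{\left(p,B \right)} = - \frac{1}{30} + B + 2 p$ ($n{\left(p,B \right)} = \left(p + B\right) + \left(- \frac{1}{30} + p\right) = \left(B + p\right) + \left(- \frac{1}{30} + p\right) = - \frac{1}{30} + B + 2 p$)
$\left(-456 + n{\left(-7,-3 \right)}\right)^{2} = \left(-456 - \frac{511}{30}\right)^{2} = \left(- \frac{14191}{30}\right)^{2} = \frac{201384481}{900}$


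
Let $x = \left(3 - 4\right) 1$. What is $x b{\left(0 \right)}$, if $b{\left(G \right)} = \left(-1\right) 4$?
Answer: $4$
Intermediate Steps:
$b{\left(G \right)} = -4$
$x = -1$ ($x = \left(-1\right) 1 = -1$)
$x b{\left(0 \right)} = \left(-1\right) \left(-4\right) = 4$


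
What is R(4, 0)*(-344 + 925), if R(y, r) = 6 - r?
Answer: 3486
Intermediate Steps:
R(4, 0)*(-344 + 925) = (6 - 1*0)*(-344 + 925) = (6 + 0)*581 = 6*581 = 3486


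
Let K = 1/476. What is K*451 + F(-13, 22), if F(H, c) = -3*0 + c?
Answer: 10923/476 ≈ 22.947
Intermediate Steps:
F(H, c) = c (F(H, c) = 0 + c = c)
K = 1/476 ≈ 0.0021008
K*451 + F(-13, 22) = (1/476)*451 + 22 = 451/476 + 22 = 10923/476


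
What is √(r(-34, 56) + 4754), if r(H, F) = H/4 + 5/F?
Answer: √3720542/28 ≈ 68.888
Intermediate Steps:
r(H, F) = 5/F + H/4 (r(H, F) = H*(¼) + 5/F = H/4 + 5/F = 5/F + H/4)
√(r(-34, 56) + 4754) = √((5/56 + (¼)*(-34)) + 4754) = √((5*(1/56) - 17/2) + 4754) = √((5/56 - 17/2) + 4754) = √(-471/56 + 4754) = √(265753/56) = √3720542/28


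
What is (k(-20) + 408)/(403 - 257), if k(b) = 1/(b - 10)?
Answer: 12239/4380 ≈ 2.7943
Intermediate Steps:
k(b) = 1/(-10 + b)
(k(-20) + 408)/(403 - 257) = (1/(-10 - 20) + 408)/(403 - 257) = (1/(-30) + 408)/146 = (-1/30 + 408)*(1/146) = (12239/30)*(1/146) = 12239/4380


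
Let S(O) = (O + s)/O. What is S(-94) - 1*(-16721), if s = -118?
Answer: 785993/47 ≈ 16723.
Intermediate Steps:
S(O) = (-118 + O)/O (S(O) = (O - 118)/O = (-118 + O)/O)
S(-94) - 1*(-16721) = (-118 - 94)/(-94) - 1*(-16721) = -1/94*(-212) + 16721 = 106/47 + 16721 = 785993/47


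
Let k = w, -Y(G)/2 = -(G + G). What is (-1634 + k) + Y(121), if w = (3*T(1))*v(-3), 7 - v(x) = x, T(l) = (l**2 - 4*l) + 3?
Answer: -1150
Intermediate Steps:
T(l) = 3 + l**2 - 4*l
v(x) = 7 - x
Y(G) = 4*G (Y(G) = -(-2)*(G + G) = -(-2)*2*G = -(-4)*G = 4*G)
w = 0 (w = (3*(3 + 1**2 - 4*1))*(7 - 1*(-3)) = (3*(3 + 1 - 4))*(7 + 3) = (3*0)*10 = 0*10 = 0)
k = 0
(-1634 + k) + Y(121) = (-1634 + 0) + 4*121 = -1634 + 484 = -1150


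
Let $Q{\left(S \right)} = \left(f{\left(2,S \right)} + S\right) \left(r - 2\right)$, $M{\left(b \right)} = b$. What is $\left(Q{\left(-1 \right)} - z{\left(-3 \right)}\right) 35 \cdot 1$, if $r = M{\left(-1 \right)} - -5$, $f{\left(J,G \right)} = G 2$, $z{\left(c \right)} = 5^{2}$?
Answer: $-1085$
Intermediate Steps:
$z{\left(c \right)} = 25$
$f{\left(J,G \right)} = 2 G$
$r = 4$ ($r = -1 - -5 = -1 + 5 = 4$)
$Q{\left(S \right)} = 6 S$ ($Q{\left(S \right)} = \left(2 S + S\right) \left(4 - 2\right) = 3 S 2 = 6 S$)
$\left(Q{\left(-1 \right)} - z{\left(-3 \right)}\right) 35 \cdot 1 = \left(6 \left(-1\right) - 25\right) 35 \cdot 1 = \left(-6 - 25\right) 35 \cdot 1 = \left(-31\right) 35 \cdot 1 = \left(-1085\right) 1 = -1085$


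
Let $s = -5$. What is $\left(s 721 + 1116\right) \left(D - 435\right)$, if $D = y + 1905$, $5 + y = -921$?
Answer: $-1354016$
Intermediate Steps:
$y = -926$ ($y = -5 - 921 = -926$)
$D = 979$ ($D = -926 + 1905 = 979$)
$\left(s 721 + 1116\right) \left(D - 435\right) = \left(\left(-5\right) 721 + 1116\right) \left(979 - 435\right) = \left(-3605 + 1116\right) 544 = \left(-2489\right) 544 = -1354016$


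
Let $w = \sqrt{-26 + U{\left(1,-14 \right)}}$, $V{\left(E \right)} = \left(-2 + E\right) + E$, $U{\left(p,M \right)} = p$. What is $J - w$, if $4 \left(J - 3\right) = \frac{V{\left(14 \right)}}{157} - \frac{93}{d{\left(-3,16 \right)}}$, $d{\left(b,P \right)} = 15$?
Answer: $\frac{4683}{3140} - 5 i \approx 1.4914 - 5.0 i$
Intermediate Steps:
$V{\left(E \right)} = -2 + 2 E$
$J = \frac{4683}{3140}$ ($J = 3 + \frac{\frac{-2 + 2 \cdot 14}{157} - \frac{93}{15}}{4} = 3 + \frac{\left(-2 + 28\right) \frac{1}{157} - \frac{31}{5}}{4} = 3 + \frac{26 \cdot \frac{1}{157} - \frac{31}{5}}{4} = 3 + \frac{\frac{26}{157} - \frac{31}{5}}{4} = 3 + \frac{1}{4} \left(- \frac{4737}{785}\right) = 3 - \frac{4737}{3140} = \frac{4683}{3140} \approx 1.4914$)
$w = 5 i$ ($w = \sqrt{-26 + 1} = \sqrt{-25} = 5 i \approx 5.0 i$)
$J - w = \frac{4683}{3140} - 5 i$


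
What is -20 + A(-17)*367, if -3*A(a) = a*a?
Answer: -106123/3 ≈ -35374.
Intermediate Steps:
A(a) = -a²/3 (A(a) = -a*a/3 = -a²/3)
-20 + A(-17)*367 = -20 - ⅓*(-17)²*367 = -20 - ⅓*289*367 = -20 - 289/3*367 = -20 - 106063/3 = -106123/3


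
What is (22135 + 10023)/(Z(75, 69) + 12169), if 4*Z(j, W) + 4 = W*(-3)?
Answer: 128632/48465 ≈ 2.6541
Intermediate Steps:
Z(j, W) = -1 - 3*W/4 (Z(j, W) = -1 + (W*(-3))/4 = -1 + (-3*W)/4 = -1 - 3*W/4)
(22135 + 10023)/(Z(75, 69) + 12169) = (22135 + 10023)/((-1 - ¾*69) + 12169) = 32158/((-1 - 207/4) + 12169) = 32158/(-211/4 + 12169) = 32158/(48465/4) = 32158*(4/48465) = 128632/48465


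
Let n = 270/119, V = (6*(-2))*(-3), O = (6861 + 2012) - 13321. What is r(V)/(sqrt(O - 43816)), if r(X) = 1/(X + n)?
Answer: -119*I*sqrt(12066)/109897128 ≈ -0.00011894*I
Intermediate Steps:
O = -4448 (O = 8873 - 13321 = -4448)
V = 36 (V = -12*(-3) = 36)
n = 270/119 (n = 270*(1/119) = 270/119 ≈ 2.2689)
r(X) = 1/(270/119 + X) (r(X) = 1/(X + 270/119) = 1/(270/119 + X))
r(V)/(sqrt(O - 43816)) = (119/(270 + 119*36))/(sqrt(-4448 - 43816)) = (119/(270 + 4284))/(sqrt(-48264)) = (119/4554)/((2*I*sqrt(12066))) = (119*(1/4554))*(-I*sqrt(12066)/24132) = 119*(-I*sqrt(12066)/24132)/4554 = -119*I*sqrt(12066)/109897128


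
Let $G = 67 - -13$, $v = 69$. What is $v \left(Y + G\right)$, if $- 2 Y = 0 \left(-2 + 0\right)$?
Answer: $5520$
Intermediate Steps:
$G = 80$ ($G = 67 + 13 = 80$)
$Y = 0$ ($Y = - \frac{0 \left(-2 + 0\right)}{2} = - \frac{0 \left(-2\right)}{2} = \left(- \frac{1}{2}\right) 0 = 0$)
$v \left(Y + G\right) = 69 \left(0 + 80\right) = 69 \cdot 80 = 5520$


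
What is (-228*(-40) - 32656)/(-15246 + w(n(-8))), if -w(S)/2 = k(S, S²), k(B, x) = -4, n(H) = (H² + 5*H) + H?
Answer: 11768/7619 ≈ 1.5446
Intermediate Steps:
n(H) = H² + 6*H
w(S) = 8 (w(S) = -2*(-4) = 8)
(-228*(-40) - 32656)/(-15246 + w(n(-8))) = (-228*(-40) - 32656)/(-15246 + 8) = (9120 - 32656)/(-15238) = -23536*(-1/15238) = 11768/7619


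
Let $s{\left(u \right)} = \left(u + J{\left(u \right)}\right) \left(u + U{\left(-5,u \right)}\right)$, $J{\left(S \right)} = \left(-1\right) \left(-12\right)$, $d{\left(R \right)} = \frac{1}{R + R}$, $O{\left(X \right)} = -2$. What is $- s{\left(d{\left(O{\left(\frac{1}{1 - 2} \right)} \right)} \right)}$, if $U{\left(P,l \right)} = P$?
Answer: $\frac{987}{16} \approx 61.688$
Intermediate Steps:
$d{\left(R \right)} = \frac{1}{2 R}$
$J{\left(S \right)} = 12$
$s{\left(u \right)} = \left(-5 + u\right) \left(12 + u\right)$ ($s{\left(u \right)} = \left(u + 12\right) \left(u - 5\right) = \left(12 + u\right) \left(-5 + u\right) = \left(-5 + u\right) \left(12 + u\right)$)
$- s{\left(d{\left(O{\left(\frac{1}{1 - 2} \right)} \right)} \right)} = - (-60 + \left(\frac{1}{2 \left(-2\right)}\right)^{2} + 7 \frac{1}{2 \left(-2\right)}) = - (-60 + \left(\frac{1}{2} \left(- \frac{1}{2}\right)\right)^{2} + 7 \cdot \frac{1}{2} \left(- \frac{1}{2}\right)) = - (-60 + \left(- \frac{1}{4}\right)^{2} + 7 \left(- \frac{1}{4}\right)) = - (-60 + \frac{1}{16} - \frac{7}{4}) = \left(-1\right) \left(- \frac{987}{16}\right) = \frac{987}{16}$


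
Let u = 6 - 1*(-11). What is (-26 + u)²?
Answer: 81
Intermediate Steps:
u = 17 (u = 6 + 11 = 17)
(-26 + u)² = (-26 + 17)² = (-9)² = 81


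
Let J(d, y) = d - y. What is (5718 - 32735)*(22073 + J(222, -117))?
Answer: -605505004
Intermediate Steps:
(5718 - 32735)*(22073 + J(222, -117)) = (5718 - 32735)*(22073 + (222 - 1*(-117))) = -27017*(22073 + (222 + 117)) = -27017*(22073 + 339) = -27017*22412 = -605505004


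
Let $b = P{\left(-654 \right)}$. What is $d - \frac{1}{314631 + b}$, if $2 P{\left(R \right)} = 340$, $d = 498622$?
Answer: $\frac{156966704221}{314801} \approx 4.9862 \cdot 10^{5}$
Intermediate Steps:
$P{\left(R \right)} = 170$ ($P{\left(R \right)} = \frac{1}{2} \cdot 340 = 170$)
$b = 170$
$d - \frac{1}{314631 + b} = 498622 - \frac{1}{314631 + 170} = 498622 - \frac{1}{314801} = \frac{156966704221}{314801}$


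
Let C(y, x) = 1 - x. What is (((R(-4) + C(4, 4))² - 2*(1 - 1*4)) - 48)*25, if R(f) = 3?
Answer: -1050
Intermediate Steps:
(((R(-4) + C(4, 4))² - 2*(1 - 1*4)) - 48)*25 = (((3 + (1 - 1*4))² - 2*(1 - 1*4)) - 48)*25 = (((3 + (1 - 4))² - 2*(1 - 4)) - 48)*25 = (((3 - 3)² - 2*(-3)) - 48)*25 = ((0² + 6) - 48)*25 = ((0 + 6) - 48)*25 = (6 - 48)*25 = -42*25 = -1050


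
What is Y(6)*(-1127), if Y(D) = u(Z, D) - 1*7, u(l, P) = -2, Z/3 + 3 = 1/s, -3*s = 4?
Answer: 10143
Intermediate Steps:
s = -4/3 (s = -⅓*4 = -4/3 ≈ -1.3333)
Z = -45/4 (Z = -9 + 3/(-4/3) = -9 + 3*(-¾) = -9 - 9/4 = -45/4 ≈ -11.250)
Y(D) = -9 (Y(D) = -2 - 1*7 = -2 - 7 = -9)
Y(6)*(-1127) = -9*(-1127) = 10143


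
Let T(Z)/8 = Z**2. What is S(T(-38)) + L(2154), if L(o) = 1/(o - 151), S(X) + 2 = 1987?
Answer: 3975956/2003 ≈ 1985.0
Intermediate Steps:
T(Z) = 8*Z**2
S(X) = 1985 (S(X) = -2 + 1987 = 1985)
L(o) = 1/(-151 + o)
S(T(-38)) + L(2154) = 1985 + 1/(-151 + 2154) = 1985 + 1/2003 = 3975956/2003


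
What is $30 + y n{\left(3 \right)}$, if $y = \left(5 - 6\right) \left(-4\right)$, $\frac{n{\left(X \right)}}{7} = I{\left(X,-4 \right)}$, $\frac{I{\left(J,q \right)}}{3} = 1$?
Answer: $114$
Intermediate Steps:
$I{\left(J,q \right)} = 3$ ($I{\left(J,q \right)} = 3 \cdot 1 = 3$)
$n{\left(X \right)} = 21$ ($n{\left(X \right)} = 7 \cdot 3 = 21$)
$y = 4$ ($y = \left(-1\right) \left(-4\right) = 4$)
$30 + y n{\left(3 \right)} = 30 + 4 \cdot 21 = 30 + 84 = 114$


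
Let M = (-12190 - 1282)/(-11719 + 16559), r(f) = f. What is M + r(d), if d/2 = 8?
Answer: 7996/605 ≈ 13.217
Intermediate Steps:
d = 16 (d = 2*8 = 16)
M = -1684/605 (M = -13472/4840 = -13472*1/4840 = -1684/605 ≈ -2.7835)
M + r(d) = -1684/605 + 16 = 7996/605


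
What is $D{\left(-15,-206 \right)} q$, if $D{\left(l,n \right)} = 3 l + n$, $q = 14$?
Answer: $-3514$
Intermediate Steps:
$D{\left(l,n \right)} = n + 3 l$
$D{\left(-15,-206 \right)} q = \left(-206 + 3 \left(-15\right)\right) 14 = \left(-206 - 45\right) 14 = \left(-251\right) 14 = -3514$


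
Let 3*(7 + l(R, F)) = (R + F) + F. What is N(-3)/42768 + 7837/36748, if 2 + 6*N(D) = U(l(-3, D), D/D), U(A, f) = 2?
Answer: 7837/36748 ≈ 0.21326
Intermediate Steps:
l(R, F) = -7 + R/3 + 2*F/3 (l(R, F) = -7 + ((R + F) + F)/3 = -7 + ((F + R) + F)/3 = -7 + (R + 2*F)/3 = -7 + (R/3 + 2*F/3) = -7 + R/3 + 2*F/3)
N(D) = 0 (N(D) = -1/3 + (1/6)*2 = -1/3 + 1/3 = 0)
N(-3)/42768 + 7837/36748 = 0/42768 + 7837/36748 = 0*(1/42768) + 7837*(1/36748) = 0 + 7837/36748 = 7837/36748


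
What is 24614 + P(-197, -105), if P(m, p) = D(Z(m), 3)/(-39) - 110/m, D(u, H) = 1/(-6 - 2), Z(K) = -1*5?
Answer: 1512909413/61464 ≈ 24615.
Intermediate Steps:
Z(K) = -5
D(u, H) = -⅛ (D(u, H) = 1/(-8) = -⅛)
P(m, p) = 1/312 - 110/m (P(m, p) = -⅛/(-39) - 110/m = -⅛*(-1/39) - 110/m = 1/312 - 110/m)
24614 + P(-197, -105) = 24614 + (1/312)*(-34320 - 197)/(-197) = 24614 + (1/312)*(-1/197)*(-34517) = 24614 + 34517/61464 = 1512909413/61464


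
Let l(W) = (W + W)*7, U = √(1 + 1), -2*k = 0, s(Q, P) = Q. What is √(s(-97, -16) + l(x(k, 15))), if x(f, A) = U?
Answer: √(-97 + 14*√2) ≈ 8.7864*I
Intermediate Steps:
k = 0 (k = -½*0 = 0)
U = √2 ≈ 1.4142
x(f, A) = √2
l(W) = 14*W (l(W) = (2*W)*7 = 14*W)
√(s(-97, -16) + l(x(k, 15))) = √(-97 + 14*√2)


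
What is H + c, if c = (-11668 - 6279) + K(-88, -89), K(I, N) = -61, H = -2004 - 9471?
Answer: -29483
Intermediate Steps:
H = -11475
c = -18008 (c = (-11668 - 6279) - 61 = -17947 - 61 = -18008)
H + c = -11475 - 18008 = -29483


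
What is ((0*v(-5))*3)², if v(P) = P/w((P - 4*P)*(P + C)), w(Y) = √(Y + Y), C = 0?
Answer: 0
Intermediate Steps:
w(Y) = √2*√Y (w(Y) = √(2*Y) = √2*√Y)
v(P) = P*√6/(6*√(-P²)) (v(P) = P/((√2*√((P - 4*P)*(P + 0)))) = P/((√2*√((-3*P)*P))) = P/((√2*√(-3*P²))) = P/((√2*(√3*√(-P²)))) = P/((√6*√(-P²))) = P*(√6/(6*√(-P²))) = P*√6/(6*√(-P²)))
((0*v(-5))*3)² = ((0*((⅙)*(-5)*√6/√(-1*(-5)²)))*3)² = ((0*((⅙)*(-5)*√6/√(-1*25)))*3)² = ((0*((⅙)*(-5)*√6/√(-25)))*3)² = ((0*((⅙)*(-5)*√6*(-I/5)))*3)² = ((0*(I*√6/6))*3)² = (0*3)² = 0² = 0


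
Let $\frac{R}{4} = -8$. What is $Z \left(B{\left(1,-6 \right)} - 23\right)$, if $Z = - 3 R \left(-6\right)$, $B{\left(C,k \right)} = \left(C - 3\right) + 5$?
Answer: $11520$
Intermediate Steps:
$B{\left(C,k \right)} = 2 + C$ ($B{\left(C,k \right)} = \left(-3 + C\right) + 5 = 2 + C$)
$R = -32$ ($R = 4 \left(-8\right) = -32$)
$Z = -576$ ($Z = \left(-3\right) \left(-32\right) \left(-6\right) = 96 \left(-6\right) = -576$)
$Z \left(B{\left(1,-6 \right)} - 23\right) = - 576 \left(\left(2 + 1\right) - 23\right) = - 576 \left(3 - 23\right) = \left(-576\right) \left(-20\right) = 11520$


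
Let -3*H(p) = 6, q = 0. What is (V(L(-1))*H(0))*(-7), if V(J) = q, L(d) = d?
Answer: 0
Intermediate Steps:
H(p) = -2 (H(p) = -⅓*6 = -2)
V(J) = 0
(V(L(-1))*H(0))*(-7) = (0*(-2))*(-7) = 0*(-7) = 0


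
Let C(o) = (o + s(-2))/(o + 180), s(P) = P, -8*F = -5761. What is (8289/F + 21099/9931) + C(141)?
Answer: 258363291580/18365209611 ≈ 14.068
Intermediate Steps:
F = 5761/8 (F = -1/8*(-5761) = 5761/8 ≈ 720.13)
C(o) = (-2 + o)/(180 + o) (C(o) = (o - 2)/(o + 180) = (-2 + o)/(180 + o))
(8289/F + 21099/9931) + C(141) = (8289/(5761/8) + 21099/9931) + (-2 + 141)/(180 + 141) = (8289*(8/5761) + 21099*(1/9931)) + 139/321 = (66312/5761 + 21099/9931) + (1/321)*139 = 780095811/57212491 + 139/321 = 258363291580/18365209611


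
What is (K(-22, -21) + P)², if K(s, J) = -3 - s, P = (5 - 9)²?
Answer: 1225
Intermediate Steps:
P = 16 (P = (-4)² = 16)
(K(-22, -21) + P)² = ((-3 - 1*(-22)) + 16)² = ((-3 + 22) + 16)² = (19 + 16)² = 35² = 1225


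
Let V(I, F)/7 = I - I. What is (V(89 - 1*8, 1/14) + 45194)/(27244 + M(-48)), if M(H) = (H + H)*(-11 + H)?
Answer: 22597/16454 ≈ 1.3733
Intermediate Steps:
V(I, F) = 0 (V(I, F) = 7*(I - I) = 7*0 = 0)
M(H) = 2*H*(-11 + H) (M(H) = (2*H)*(-11 + H) = 2*H*(-11 + H))
(V(89 - 1*8, 1/14) + 45194)/(27244 + M(-48)) = (0 + 45194)/(27244 + 2*(-48)*(-11 - 48)) = 45194/(27244 + 2*(-48)*(-59)) = 45194/(27244 + 5664) = 45194/32908 = 45194*(1/32908) = 22597/16454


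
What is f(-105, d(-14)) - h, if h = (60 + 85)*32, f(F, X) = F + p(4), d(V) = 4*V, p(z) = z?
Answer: -4741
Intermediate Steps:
f(F, X) = 4 + F (f(F, X) = F + 4 = 4 + F)
h = 4640 (h = 145*32 = 4640)
f(-105, d(-14)) - h = (4 - 105) - 1*4640 = -101 - 4640 = -4741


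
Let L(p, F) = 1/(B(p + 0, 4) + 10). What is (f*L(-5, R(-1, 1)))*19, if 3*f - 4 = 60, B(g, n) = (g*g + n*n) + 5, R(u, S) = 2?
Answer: 152/21 ≈ 7.2381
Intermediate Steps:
B(g, n) = 5 + g**2 + n**2 (B(g, n) = (g**2 + n**2) + 5 = 5 + g**2 + n**2)
f = 64/3 (f = 4/3 + (1/3)*60 = 4/3 + 20 = 64/3 ≈ 21.333)
L(p, F) = 1/(31 + p**2) (L(p, F) = 1/((5 + (p + 0)**2 + 4**2) + 10) = 1/((5 + p**2 + 16) + 10) = 1/((21 + p**2) + 10) = 1/(31 + p**2))
(f*L(-5, R(-1, 1)))*19 = (64/(3*(31 + (-5)**2)))*19 = (64/(3*(31 + 25)))*19 = ((64/3)/56)*19 = ((64/3)*(1/56))*19 = (8/21)*19 = 152/21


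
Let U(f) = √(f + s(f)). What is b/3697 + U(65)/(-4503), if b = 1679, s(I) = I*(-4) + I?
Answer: 1679/3697 - I*√130/4503 ≈ 0.45415 - 0.002532*I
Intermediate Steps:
s(I) = -3*I (s(I) = -4*I + I = -3*I)
U(f) = √2*√(-f) (U(f) = √(f - 3*f) = √(-2*f) = √2*√(-f))
b/3697 + U(65)/(-4503) = 1679/3697 + (√2*√(-1*65))/(-4503) = 1679*(1/3697) + (√2*√(-65))*(-1/4503) = 1679/3697 + (√2*(I*√65))*(-1/4503) = 1679/3697 + (I*√130)*(-1/4503) = 1679/3697 - I*√130/4503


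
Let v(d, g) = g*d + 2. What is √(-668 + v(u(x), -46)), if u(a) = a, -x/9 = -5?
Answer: 12*I*√19 ≈ 52.307*I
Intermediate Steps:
x = 45 (x = -9*(-5) = 45)
v(d, g) = 2 + d*g (v(d, g) = d*g + 2 = 2 + d*g)
√(-668 + v(u(x), -46)) = √(-668 + (2 + 45*(-46))) = √(-668 + (2 - 2070)) = √(-668 - 2068) = √(-2736) = 12*I*√19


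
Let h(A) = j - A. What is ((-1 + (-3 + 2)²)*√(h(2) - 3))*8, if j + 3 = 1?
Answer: 0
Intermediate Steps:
j = -2 (j = -3 + 1 = -2)
h(A) = -2 - A
((-1 + (-3 + 2)²)*√(h(2) - 3))*8 = ((-1 + (-3 + 2)²)*√((-2 - 1*2) - 3))*8 = ((-1 + (-1)²)*√((-2 - 2) - 3))*8 = ((-1 + 1)*√(-4 - 3))*8 = (0*√(-7))*8 = (0*(I*√7))*8 = 0*8 = 0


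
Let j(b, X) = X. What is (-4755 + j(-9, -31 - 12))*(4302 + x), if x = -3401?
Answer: -4322998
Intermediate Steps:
(-4755 + j(-9, -31 - 12))*(4302 + x) = (-4755 + (-31 - 12))*(4302 - 3401) = (-4755 - 43)*901 = -4798*901 = -4322998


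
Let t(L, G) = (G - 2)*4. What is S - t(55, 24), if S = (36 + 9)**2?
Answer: 1937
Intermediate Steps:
t(L, G) = -8 + 4*G (t(L, G) = (-2 + G)*4 = -8 + 4*G)
S = 2025 (S = 45**2 = 2025)
S - t(55, 24) = 2025 - (-8 + 4*24) = 2025 - (-8 + 96) = 2025 - 1*88 = 2025 - 88 = 1937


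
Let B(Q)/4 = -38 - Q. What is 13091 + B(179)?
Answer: 12223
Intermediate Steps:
B(Q) = -152 - 4*Q (B(Q) = 4*(-38 - Q) = -152 - 4*Q)
13091 + B(179) = 13091 + (-152 - 4*179) = 13091 + (-152 - 716) = 13091 - 868 = 12223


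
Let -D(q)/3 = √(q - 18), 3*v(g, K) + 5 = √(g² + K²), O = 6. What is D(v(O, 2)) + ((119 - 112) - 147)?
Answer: -140 - I*√(177 - 6*√10) ≈ -140.0 - 12.571*I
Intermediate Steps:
v(g, K) = -5/3 + √(K² + g²)/3 (v(g, K) = -5/3 + √(g² + K²)/3 = -5/3 + √(K² + g²)/3)
D(q) = -3*√(-18 + q) (D(q) = -3*√(q - 18) = -3*√(-18 + q))
D(v(O, 2)) + ((119 - 112) - 147) = -3*√(-18 + (-5/3 + √(2² + 6²)/3)) + ((119 - 112) - 147) = -3*√(-18 + (-5/3 + √(4 + 36)/3)) + (7 - 147) = -3*√(-18 + (-5/3 + √40/3)) - 140 = -3*√(-18 + (-5/3 + (2*√10)/3)) - 140 = -3*√(-18 + (-5/3 + 2*√10/3)) - 140 = -3*√(-59/3 + 2*√10/3) - 140 = -140 - 3*√(-59/3 + 2*√10/3)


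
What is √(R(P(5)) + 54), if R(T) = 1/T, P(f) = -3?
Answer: √483/3 ≈ 7.3258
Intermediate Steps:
√(R(P(5)) + 54) = √(1/(-3) + 54) = √(-⅓ + 54) = √(161/3) = √483/3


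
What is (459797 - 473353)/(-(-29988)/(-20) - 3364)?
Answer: 67780/24317 ≈ 2.7873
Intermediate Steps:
(459797 - 473353)/(-(-29988)/(-20) - 3364) = -13556/(-(-29988)*(-1)/20 - 3364) = -13556/(-612*49/20 - 3364) = -13556/(-7497/5 - 3364) = -13556/(-24317/5) = -13556*(-5/24317) = 67780/24317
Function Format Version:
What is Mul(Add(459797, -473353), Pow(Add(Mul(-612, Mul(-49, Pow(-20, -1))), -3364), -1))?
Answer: Rational(67780, 24317) ≈ 2.7873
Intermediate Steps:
Mul(Add(459797, -473353), Pow(Add(Mul(-612, Mul(-49, Pow(-20, -1))), -3364), -1)) = Mul(-13556, Pow(Add(Mul(-612, Mul(-49, Rational(-1, 20))), -3364), -1)) = Mul(-13556, Pow(Add(Mul(-612, Rational(49, 20)), -3364), -1)) = Mul(-13556, Pow(Add(Rational(-7497, 5), -3364), -1)) = Mul(-13556, Pow(Rational(-24317, 5), -1)) = Mul(-13556, Rational(-5, 24317)) = Rational(67780, 24317)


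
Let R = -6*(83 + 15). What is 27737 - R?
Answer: 28325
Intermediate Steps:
R = -588 (R = -6*98 = -588)
27737 - R = 27737 - 1*(-588) = 27737 + 588 = 28325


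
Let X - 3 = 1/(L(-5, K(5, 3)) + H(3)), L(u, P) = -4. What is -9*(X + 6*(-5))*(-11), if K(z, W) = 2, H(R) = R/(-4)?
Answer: -51183/19 ≈ -2693.8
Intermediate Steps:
H(R) = -R/4 (H(R) = R*(-¼) = -R/4)
X = 53/19 (X = 3 + 1/(-4 - ¼*3) = 3 + 1/(-4 - ¾) = 3 + 1/(-19/4) = 3 - 4/19 = 53/19 ≈ 2.7895)
-9*(X + 6*(-5))*(-11) = -9*(53/19 + 6*(-5))*(-11) = -9*(53/19 - 30)*(-11) = -9*(-517/19)*(-11) = (4653/19)*(-11) = -51183/19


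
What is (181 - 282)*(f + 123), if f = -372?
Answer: 25149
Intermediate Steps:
(181 - 282)*(f + 123) = (181 - 282)*(-372 + 123) = -101*(-249) = 25149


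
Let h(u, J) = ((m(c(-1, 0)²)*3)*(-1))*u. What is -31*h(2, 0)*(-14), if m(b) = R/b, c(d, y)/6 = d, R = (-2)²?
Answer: -868/3 ≈ -289.33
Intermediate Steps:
R = 4
c(d, y) = 6*d
m(b) = 4/b
h(u, J) = -u/3 (h(u, J) = (((4/((6*(-1))²))*3)*(-1))*u = (((4/((-6)²))*3)*(-1))*u = (((4/36)*3)*(-1))*u = (((4*(1/36))*3)*(-1))*u = (((⅑)*3)*(-1))*u = ((⅓)*(-1))*u = -u/3)
-31*h(2, 0)*(-14) = -(-31)*2/3*(-14) = -31*(-⅔)*(-14) = (62/3)*(-14) = -868/3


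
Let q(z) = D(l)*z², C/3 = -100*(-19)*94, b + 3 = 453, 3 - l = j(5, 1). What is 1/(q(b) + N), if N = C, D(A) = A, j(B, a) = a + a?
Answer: 1/738300 ≈ 1.3545e-6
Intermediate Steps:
j(B, a) = 2*a
l = 1 (l = 3 - 2 = 1)
b = 450 (b = -3 + 453 = 450)
C = 535800 (C = 3*(-100*(-19)*94) = 3*(1900*94) = 3*178600 = 535800)
N = 535800
q(z) = z² (q(z) = 1*z² = z²)
1/(q(b) + N) = 1/(450² + 535800) = 1/(202500 + 535800) = 1/738300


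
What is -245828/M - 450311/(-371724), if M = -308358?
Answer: 1037104355/516324636 ≈ 2.0086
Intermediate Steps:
-245828/M - 450311/(-371724) = -245828/(-308358) - 450311/(-371724) = -245828*(-1/308358) - 450311*(-1/371724) = 3322/4167 + 450311/371724 = 1037104355/516324636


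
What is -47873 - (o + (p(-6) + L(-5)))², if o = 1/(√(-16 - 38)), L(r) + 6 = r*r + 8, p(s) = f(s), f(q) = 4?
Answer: -2637035/54 + 31*I*√6/9 ≈ -48834.0 + 8.4371*I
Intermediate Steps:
p(s) = 4
L(r) = 2 + r² (L(r) = -6 + (r*r + 8) = -6 + (r² + 8) = -6 + (8 + r²) = 2 + r²)
o = -I*√6/18 (o = 1/(√(-54)) = 1/(3*I*√6) = -I*√6/18 ≈ -0.13608*I)
-47873 - (o + (p(-6) + L(-5)))² = -47873 - (-I*√6/18 + (4 + (2 + (-5)²)))² = -47873 - (-I*√6/18 + (4 + (2 + 25)))² = -47873 - (-I*√6/18 + (4 + 27))² = -47873 - (-I*√6/18 + 31)² = -47873 - (31 - I*√6/18)²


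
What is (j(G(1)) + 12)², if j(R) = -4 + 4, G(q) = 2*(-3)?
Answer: 144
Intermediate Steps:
G(q) = -6
j(R) = 0
(j(G(1)) + 12)² = (0 + 12)² = 12² = 144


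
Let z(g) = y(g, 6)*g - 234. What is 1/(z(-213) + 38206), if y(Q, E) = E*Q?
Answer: 1/310186 ≈ 3.2239e-6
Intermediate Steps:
z(g) = -234 + 6*g**2 (z(g) = (6*g)*g - 234 = 6*g**2 - 234 = -234 + 6*g**2)
1/(z(-213) + 38206) = 1/((-234 + 6*(-213)**2) + 38206) = 1/((-234 + 6*45369) + 38206) = 1/((-234 + 272214) + 38206) = 1/(271980 + 38206) = 1/310186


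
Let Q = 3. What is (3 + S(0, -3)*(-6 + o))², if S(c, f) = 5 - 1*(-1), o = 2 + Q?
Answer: 9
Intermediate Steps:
o = 5 (o = 2 + 3 = 5)
S(c, f) = 6 (S(c, f) = 5 + 1 = 6)
(3 + S(0, -3)*(-6 + o))² = (3 + 6*(-6 + 5))² = (3 + 6*(-1))² = (3 - 6)² = (-3)² = 9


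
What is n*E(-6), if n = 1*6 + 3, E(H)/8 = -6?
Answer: -432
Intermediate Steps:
E(H) = -48 (E(H) = 8*(-6) = -48)
n = 9 (n = 6 + 3 = 9)
n*E(-6) = 9*(-48) = -432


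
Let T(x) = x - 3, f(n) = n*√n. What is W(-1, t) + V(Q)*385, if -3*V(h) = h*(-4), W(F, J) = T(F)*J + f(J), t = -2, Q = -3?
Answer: -1532 - 2*I*√2 ≈ -1532.0 - 2.8284*I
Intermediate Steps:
f(n) = n^(3/2)
T(x) = -3 + x
W(F, J) = J^(3/2) + J*(-3 + F) (W(F, J) = (-3 + F)*J + J^(3/2) = J*(-3 + F) + J^(3/2) = J^(3/2) + J*(-3 + F))
V(h) = 4*h/3 (V(h) = -h*(-4)/3 = -(-4)*h/3 = 4*h/3)
W(-1, t) + V(Q)*385 = ((-2)^(3/2) - 2*(-3 - 1)) + ((4/3)*(-3))*385 = (-2*I*√2 - 2*(-4)) - 4*385 = (-2*I*√2 + 8) - 1540 = (8 - 2*I*√2) - 1540 = -1532 - 2*I*√2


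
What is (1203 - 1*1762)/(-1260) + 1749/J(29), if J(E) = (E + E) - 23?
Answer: 63523/1260 ≈ 50.415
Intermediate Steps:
J(E) = -23 + 2*E (J(E) = 2*E - 23 = -23 + 2*E)
(1203 - 1*1762)/(-1260) + 1749/J(29) = (1203 - 1*1762)/(-1260) + 1749/(-23 + 2*29) = (1203 - 1762)*(-1/1260) + 1749/(-23 + 58) = -559*(-1/1260) + 1749/35 = 559/1260 + 1749*(1/35) = 559/1260 + 1749/35 = 63523/1260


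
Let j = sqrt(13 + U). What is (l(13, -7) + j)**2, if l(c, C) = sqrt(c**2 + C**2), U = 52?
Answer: 283 + 2*sqrt(14170) ≈ 521.08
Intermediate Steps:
l(c, C) = sqrt(C**2 + c**2)
j = sqrt(65) (j = sqrt(13 + 52) = sqrt(65) ≈ 8.0623)
(l(13, -7) + j)**2 = (sqrt((-7)**2 + 13**2) + sqrt(65))**2 = (sqrt(49 + 169) + sqrt(65))**2 = (sqrt(218) + sqrt(65))**2 = (sqrt(65) + sqrt(218))**2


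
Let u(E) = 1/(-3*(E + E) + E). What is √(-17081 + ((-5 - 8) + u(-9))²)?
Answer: I*√34247969/45 ≈ 130.05*I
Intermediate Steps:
u(E) = -1/(5*E) (u(E) = 1/(-6*E + E) = 1/(-5*E) = -1/(5*E))
√(-17081 + ((-5 - 8) + u(-9))²) = √(-17081 + ((-5 - 8) - ⅕/(-9))²) = √(-17081 + (-13 - ⅕*(-⅑))²) = √(-17081 + (-13 + 1/45)²) = √(-17081 + (-584/45)²) = √(-17081 + 341056/2025) = √(-34247969/2025) = I*√34247969/45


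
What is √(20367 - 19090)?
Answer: √1277 ≈ 35.735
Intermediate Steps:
√(20367 - 19090) = √1277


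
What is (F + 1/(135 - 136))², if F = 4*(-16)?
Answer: 4225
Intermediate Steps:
F = -64
(F + 1/(135 - 136))² = (-64 + 1/(135 - 136))² = (-64 + 1/(-1))² = (-64 - 1)² = (-65)² = 4225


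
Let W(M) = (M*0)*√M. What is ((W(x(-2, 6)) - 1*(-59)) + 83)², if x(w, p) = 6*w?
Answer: 20164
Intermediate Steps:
W(M) = 0 (W(M) = 0*√M = 0)
((W(x(-2, 6)) - 1*(-59)) + 83)² = ((0 - 1*(-59)) + 83)² = ((0 + 59) + 83)² = (59 + 83)² = 142² = 20164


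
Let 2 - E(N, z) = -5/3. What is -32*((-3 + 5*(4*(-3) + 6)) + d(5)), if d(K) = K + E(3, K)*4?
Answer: 1280/3 ≈ 426.67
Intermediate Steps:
E(N, z) = 11/3 (E(N, z) = 2 - (-5)/3 = 2 - 1*(-5/3) = 2 + 5/3 = 11/3)
d(K) = 44/3 + K (d(K) = K + (11/3)*4 = K + 44/3 = 44/3 + K)
-32*((-3 + 5*(4*(-3) + 6)) + d(5)) = -32*((-3 + 5*(4*(-3) + 6)) + (44/3 + 5)) = -32*((-3 + 5*(-12 + 6)) + 59/3) = -32*((-3 + 5*(-6)) + 59/3) = -32*((-3 - 30) + 59/3) = -32*(-33 + 59/3) = -32*(-40/3) = 1280/3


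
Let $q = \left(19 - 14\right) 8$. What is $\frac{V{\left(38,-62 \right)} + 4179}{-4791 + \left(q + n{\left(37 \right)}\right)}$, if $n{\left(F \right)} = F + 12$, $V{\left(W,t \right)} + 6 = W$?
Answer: $- \frac{4211}{4702} \approx -0.89558$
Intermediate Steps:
$V{\left(W,t \right)} = -6 + W$
$n{\left(F \right)} = 12 + F$
$q = 40$ ($q = 5 \cdot 8 = 40$)
$\frac{V{\left(38,-62 \right)} + 4179}{-4791 + \left(q + n{\left(37 \right)}\right)} = \frac{\left(-6 + 38\right) + 4179}{-4791 + \left(40 + \left(12 + 37\right)\right)} = \frac{32 + 4179}{-4791 + \left(40 + 49\right)} = \frac{4211}{-4791 + 89} = \frac{4211}{-4702} = 4211 \left(- \frac{1}{4702}\right) = - \frac{4211}{4702}$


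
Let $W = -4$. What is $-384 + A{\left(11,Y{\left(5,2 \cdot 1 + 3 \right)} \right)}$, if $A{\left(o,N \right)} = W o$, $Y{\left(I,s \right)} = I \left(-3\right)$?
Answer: $-428$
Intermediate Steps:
$Y{\left(I,s \right)} = - 3 I$
$A{\left(o,N \right)} = - 4 o$
$-384 + A{\left(11,Y{\left(5,2 \cdot 1 + 3 \right)} \right)} = -384 - 44 = -428$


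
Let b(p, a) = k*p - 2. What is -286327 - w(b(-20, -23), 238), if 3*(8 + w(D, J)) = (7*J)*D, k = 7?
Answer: -622385/3 ≈ -2.0746e+5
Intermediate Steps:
b(p, a) = -2 + 7*p (b(p, a) = 7*p - 2 = -2 + 7*p)
w(D, J) = -8 + 7*D*J/3 (w(D, J) = -8 + ((7*J)*D)/3 = -8 + (7*D*J)/3 = -8 + 7*D*J/3)
-286327 - w(b(-20, -23), 238) = -286327 - (-8 + (7/3)*(-2 + 7*(-20))*238) = -286327 - (-8 + (7/3)*(-2 - 140)*238) = -286327 - (-8 + (7/3)*(-142)*238) = -286327 - (-8 - 236572/3) = -286327 - 1*(-236596/3) = -286327 + 236596/3 = -622385/3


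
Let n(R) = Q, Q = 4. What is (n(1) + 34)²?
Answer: 1444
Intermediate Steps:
n(R) = 4
(n(1) + 34)² = (4 + 34)² = 38² = 1444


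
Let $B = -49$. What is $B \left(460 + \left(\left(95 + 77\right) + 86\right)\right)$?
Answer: $-35182$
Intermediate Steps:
$B \left(460 + \left(\left(95 + 77\right) + 86\right)\right) = - 49 \left(460 + \left(\left(95 + 77\right) + 86\right)\right) = - 49 \left(460 + \left(172 + 86\right)\right) = - 49 \left(460 + 258\right) = \left(-49\right) 718 = -35182$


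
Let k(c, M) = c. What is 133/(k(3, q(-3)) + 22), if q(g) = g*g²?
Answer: 133/25 ≈ 5.3200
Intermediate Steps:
q(g) = g³
133/(k(3, q(-3)) + 22) = 133/(3 + 22) = 133/25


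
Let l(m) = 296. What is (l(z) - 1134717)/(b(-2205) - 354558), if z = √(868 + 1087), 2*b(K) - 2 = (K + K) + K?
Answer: 2268842/715729 ≈ 3.1700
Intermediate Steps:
b(K) = 1 + 3*K/2 (b(K) = 1 + ((K + K) + K)/2 = 1 + (2*K + K)/2 = 1 + (3*K)/2 = 1 + 3*K/2)
z = √1955 ≈ 44.215
(l(z) - 1134717)/(b(-2205) - 354558) = (296 - 1134717)/((1 + (3/2)*(-2205)) - 354558) = -1134421/((1 - 6615/2) - 354558) = -1134421/(-6613/2 - 354558) = -1134421/(-715729/2) = -1134421*(-2/715729) = 2268842/715729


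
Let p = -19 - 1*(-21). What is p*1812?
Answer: 3624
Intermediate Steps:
p = 2 (p = -19 + 21 = 2)
p*1812 = 2*1812 = 3624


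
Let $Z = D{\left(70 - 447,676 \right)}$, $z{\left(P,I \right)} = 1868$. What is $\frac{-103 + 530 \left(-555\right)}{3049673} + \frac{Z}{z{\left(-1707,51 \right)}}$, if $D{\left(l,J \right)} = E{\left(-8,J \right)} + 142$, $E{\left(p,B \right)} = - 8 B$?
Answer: $- \frac{8304621311}{2848394582} \approx -2.9155$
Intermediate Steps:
$D{\left(l,J \right)} = 142 - 8 J$ ($D{\left(l,J \right)} = - 8 J + 142 = 142 - 8 J$)
$Z = -5266$ ($Z = 142 - 5408 = -5266$)
$\frac{-103 + 530 \left(-555\right)}{3049673} + \frac{Z}{z{\left(-1707,51 \right)}} = \frac{-103 + 530 \left(-555\right)}{3049673} - \frac{5266}{1868} = \left(-103 - 294150\right) \frac{1}{3049673} - \frac{2633}{934} = \left(-294253\right) \frac{1}{3049673} - \frac{2633}{934} = - \frac{294253}{3049673} - \frac{2633}{934} = - \frac{8304621311}{2848394582}$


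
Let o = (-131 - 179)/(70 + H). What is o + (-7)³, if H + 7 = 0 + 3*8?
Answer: -30151/87 ≈ -346.56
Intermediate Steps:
H = 17 (H = -7 + (0 + 3*8) = -7 + (0 + 24) = -7 + 24 = 17)
o = -310/87 (o = (-131 - 179)/(70 + 17) = -310/87 ≈ -3.5632)
o + (-7)³ = -310/87 + (-7)³ = -310/87 - 343 = -30151/87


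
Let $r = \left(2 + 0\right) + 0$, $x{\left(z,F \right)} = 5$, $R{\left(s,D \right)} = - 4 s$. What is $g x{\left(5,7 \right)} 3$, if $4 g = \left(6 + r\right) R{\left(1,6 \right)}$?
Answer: $-120$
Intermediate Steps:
$r = 2$ ($r = 2 + 0 = 2$)
$g = -8$ ($g = \frac{\left(6 + 2\right) \left(\left(-4\right) 1\right)}{4} = \frac{8 \left(-4\right)}{4} = \frac{1}{4} \left(-32\right) = -8$)
$g x{\left(5,7 \right)} 3 = \left(-8\right) 5 \cdot 3 = \left(-40\right) 3 = -120$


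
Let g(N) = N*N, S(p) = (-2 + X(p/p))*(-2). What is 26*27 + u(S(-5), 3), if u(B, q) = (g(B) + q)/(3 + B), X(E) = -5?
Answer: 12133/17 ≈ 713.71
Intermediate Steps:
S(p) = 14 (S(p) = (-2 - 5)*(-2) = -7*(-2) = 14)
g(N) = N²
u(B, q) = (q + B²)/(3 + B) (u(B, q) = (B² + q)/(3 + B) = (q + B²)/(3 + B))
26*27 + u(S(-5), 3) = 26*27 + (3 + 14²)/(3 + 14) = 702 + (3 + 196)/17 = 702 + (1/17)*199 = 702 + 199/17 = 12133/17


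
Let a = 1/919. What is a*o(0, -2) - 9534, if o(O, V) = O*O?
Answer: -9534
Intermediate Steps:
o(O, V) = O²
a = 1/919 ≈ 0.0010881
a*o(0, -2) - 9534 = (1/919)*0² - 9534 = (1/919)*0 - 9534 = 0 - 9534 = -9534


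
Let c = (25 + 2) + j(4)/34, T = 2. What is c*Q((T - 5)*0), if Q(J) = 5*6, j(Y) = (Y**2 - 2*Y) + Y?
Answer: 13950/17 ≈ 820.59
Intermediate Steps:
j(Y) = Y**2 - Y
Q(J) = 30
c = 465/17 (c = (25 + 2) + (4*(-1 + 4))/34 = 27 + (4*3)*(1/34) = 27 + 12*(1/34) = 27 + 6/17 = 465/17 ≈ 27.353)
c*Q((T - 5)*0) = (465/17)*30 = 13950/17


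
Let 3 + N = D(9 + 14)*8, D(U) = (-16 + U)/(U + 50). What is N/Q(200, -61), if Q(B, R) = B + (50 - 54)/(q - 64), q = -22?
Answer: -7009/627946 ≈ -0.011162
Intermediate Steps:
Q(B, R) = 2/43 + B (Q(B, R) = B + (50 - 54)/(-22 - 64) = B - 4/(-86) = B - 4*(-1/86) = B + 2/43 = 2/43 + B)
D(U) = (-16 + U)/(50 + U)
N = -163/73 (N = -3 + ((-16 + (9 + 14))/(50 + (9 + 14)))*8 = -3 + ((-16 + 23)/(50 + 23))*8 = -3 + (7/73)*8 = -3 + 56/73 = -163/73 ≈ -2.2329)
N/Q(200, -61) = -163/(73*(2/43 + 200)) = -163/(73*8602/43) = -163/73*43/8602 = -7009/627946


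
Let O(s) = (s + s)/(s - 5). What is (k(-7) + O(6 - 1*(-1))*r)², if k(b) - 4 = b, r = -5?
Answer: 1444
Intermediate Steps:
O(s) = 2*s/(-5 + s) (O(s) = (2*s)/(-5 + s) = 2*s/(-5 + s))
k(b) = 4 + b
(k(-7) + O(6 - 1*(-1))*r)² = ((4 - 7) + (2*(6 - 1*(-1))/(-5 + (6 - 1*(-1))))*(-5))² = (-3 + (2*(6 + 1)/(-5 + (6 + 1)))*(-5))² = (-3 + (2*7/(-5 + 7))*(-5))² = (-3 + (2*7/2)*(-5))² = (-3 + (2*7*(½))*(-5))² = (-3 + 7*(-5))² = (-3 - 35)² = (-38)² = 1444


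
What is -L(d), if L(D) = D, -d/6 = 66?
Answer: 396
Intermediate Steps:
d = -396 (d = -6*66 = -396)
-L(d) = -1*(-396) = 396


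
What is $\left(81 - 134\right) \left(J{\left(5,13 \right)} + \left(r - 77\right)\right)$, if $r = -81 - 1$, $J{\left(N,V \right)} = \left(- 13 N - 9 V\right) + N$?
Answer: $17808$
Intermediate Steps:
$J{\left(N,V \right)} = - 12 N - 9 V$
$r = -82$ ($r = -81 - 1 = -82$)
$\left(81 - 134\right) \left(J{\left(5,13 \right)} + \left(r - 77\right)\right) = \left(81 - 134\right) \left(\left(\left(-12\right) 5 - 117\right) - 159\right) = \left(81 - 134\right) \left(\left(-60 - 117\right) - 159\right) = - 53 \left(-177 - 159\right) = \left(-53\right) \left(-336\right) = 17808$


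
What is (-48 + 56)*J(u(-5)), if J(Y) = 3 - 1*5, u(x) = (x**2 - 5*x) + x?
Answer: -16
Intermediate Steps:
u(x) = x**2 - 4*x
J(Y) = -2 (J(Y) = 3 - 5 = -2)
(-48 + 56)*J(u(-5)) = (-48 + 56)*(-2) = 8*(-2) = -16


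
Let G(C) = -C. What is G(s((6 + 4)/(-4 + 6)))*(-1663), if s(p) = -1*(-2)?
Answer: 3326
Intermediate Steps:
s(p) = 2
G(s((6 + 4)/(-4 + 6)))*(-1663) = -1*2*(-1663) = -2*(-1663) = 3326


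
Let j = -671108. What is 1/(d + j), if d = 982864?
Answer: 1/311756 ≈ 3.2076e-6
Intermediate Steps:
1/(d + j) = 1/(982864 - 671108) = 1/311756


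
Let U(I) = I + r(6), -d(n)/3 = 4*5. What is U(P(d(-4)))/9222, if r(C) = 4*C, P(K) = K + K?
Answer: -16/1537 ≈ -0.010410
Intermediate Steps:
d(n) = -60 (d(n) = -12*5 = -3*20 = -60)
P(K) = 2*K
U(I) = 24 + I (U(I) = I + 4*6 = I + 24 = 24 + I)
U(P(d(-4)))/9222 = (24 + 2*(-60))/9222 = (24 - 120)*(1/9222) = -96*1/9222 = -16/1537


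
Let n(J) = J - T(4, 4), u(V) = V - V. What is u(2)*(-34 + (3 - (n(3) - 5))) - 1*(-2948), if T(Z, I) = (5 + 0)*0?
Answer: 2948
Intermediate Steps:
u(V) = 0
T(Z, I) = 0 (T(Z, I) = 5*0 = 0)
n(J) = J (n(J) = J - 1*0 = J + 0 = J)
u(2)*(-34 + (3 - (n(3) - 5))) - 1*(-2948) = 0*(-34 + (3 - (3 - 5))) - 1*(-2948) = 0*(-34 + (3 - 1*(-2))) + 2948 = 0*(-34 + (3 + 2)) + 2948 = 0*(-34 + 5) + 2948 = 0*(-29) + 2948 = 0 + 2948 = 2948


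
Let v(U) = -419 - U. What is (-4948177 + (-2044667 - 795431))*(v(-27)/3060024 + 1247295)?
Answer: -337794535521871400/34773 ≈ -9.7143e+12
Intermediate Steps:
(-4948177 + (-2044667 - 795431))*(v(-27)/3060024 + 1247295) = (-4948177 + (-2044667 - 795431))*((-419 - 1*(-27))/3060024 + 1247295) = (-4948177 - 2840098)*((-419 + 27)*(1/3060024) + 1247295) = -7788275*(-392*1/3060024 + 1247295) = -7788275*(-49/382503 + 1247295) = -7788275*477094079336/382503 = -337794535521871400/34773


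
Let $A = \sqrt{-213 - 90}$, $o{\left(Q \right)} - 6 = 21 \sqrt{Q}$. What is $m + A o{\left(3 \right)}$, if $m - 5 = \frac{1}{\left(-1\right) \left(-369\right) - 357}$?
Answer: $\frac{61}{12} + i \sqrt{303} \left(6 + 21 \sqrt{3}\right) \approx 5.0833 + 737.58 i$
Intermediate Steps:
$o{\left(Q \right)} = 6 + 21 \sqrt{Q}$
$A = i \sqrt{303}$ ($A = \sqrt{-303} = i \sqrt{303} \approx 17.407 i$)
$m = \frac{61}{12}$ ($m = 5 + \frac{1}{\left(-1\right) \left(-369\right) - 357} = 5 + \frac{1}{369 - 357} = 5 + \frac{1}{12} = \frac{61}{12} \approx 5.0833$)
$m + A o{\left(3 \right)} = \frac{61}{12} + i \sqrt{303} \left(6 + 21 \sqrt{3}\right)$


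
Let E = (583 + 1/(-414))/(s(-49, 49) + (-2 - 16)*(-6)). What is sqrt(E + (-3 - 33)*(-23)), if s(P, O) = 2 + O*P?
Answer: sqrt(82738033367846)/316158 ≈ 28.771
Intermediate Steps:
E = -241361/948474 (E = (583 + 1/(-414))/((2 + 49*(-49)) + (-2 - 16)*(-6)) = (583 - 1/414)/((2 - 2401) - 18*(-6)) = 241361/(414*(-2399 + 108)) = (241361/414)/(-2291) = (241361/414)*(-1/2291) = -241361/948474 ≈ -0.25447)
sqrt(E + (-3 - 33)*(-23)) = sqrt(-241361/948474 + (-3 - 33)*(-23)) = sqrt(-241361/948474 - 36*(-23)) = sqrt(-241361/948474 + 828) = sqrt(785095111/948474) = sqrt(82738033367846)/316158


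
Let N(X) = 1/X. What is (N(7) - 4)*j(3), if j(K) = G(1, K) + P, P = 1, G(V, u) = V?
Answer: -54/7 ≈ -7.7143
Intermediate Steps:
j(K) = 2 (j(K) = 1 + 1 = 2)
(N(7) - 4)*j(3) = (1/7 - 4)*2 = (⅐ - 4)*2 = -27/7*2 = -54/7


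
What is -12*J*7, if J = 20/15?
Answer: -112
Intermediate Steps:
J = 4/3 (J = 20*(1/15) = 4/3 ≈ 1.3333)
-12*J*7 = -12*4/3*7 = -16*7 = -112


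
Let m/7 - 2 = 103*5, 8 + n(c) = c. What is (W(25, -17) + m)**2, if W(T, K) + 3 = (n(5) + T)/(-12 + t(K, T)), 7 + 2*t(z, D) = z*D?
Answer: 169919557369/12996 ≈ 1.3075e+7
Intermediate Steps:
n(c) = -8 + c
t(z, D) = -7/2 + D*z/2 (t(z, D) = -7/2 + (z*D)/2 = -7/2 + (D*z)/2 = -7/2 + D*z/2)
W(T, K) = -3 + (-3 + T)/(-31/2 + K*T/2) (W(T, K) = -3 + ((-8 + 5) + T)/(-12 + (-7/2 + T*K/2)) = -3 + (-3 + T)/(-12 + (-7/2 + K*T/2)) = -3 + (-3 + T)/(-31/2 + K*T/2))
m = 3619 (m = 14 + 7*(103*5) = 14 + 7*515 = 14 + 3605 = 3619)
(W(25, -17) + m)**2 = ((87 + 2*25 - 3*(-17)*25)/(-31 - 17*25) + 3619)**2 = ((87 + 50 + 1275)/(-31 - 425) + 3619)**2 = (1412/(-456) + 3619)**2 = (-1/456*1412 + 3619)**2 = (-353/114 + 3619)**2 = (412213/114)**2 = 169919557369/12996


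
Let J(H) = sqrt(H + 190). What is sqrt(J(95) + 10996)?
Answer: sqrt(10996 + sqrt(285)) ≈ 104.94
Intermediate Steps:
J(H) = sqrt(190 + H)
sqrt(J(95) + 10996) = sqrt(sqrt(190 + 95) + 10996) = sqrt(sqrt(285) + 10996) = sqrt(10996 + sqrt(285))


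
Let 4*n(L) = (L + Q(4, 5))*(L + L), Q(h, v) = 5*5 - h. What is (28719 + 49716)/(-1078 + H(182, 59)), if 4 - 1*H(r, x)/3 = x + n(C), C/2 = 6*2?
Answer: -11205/409 ≈ -27.396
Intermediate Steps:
Q(h, v) = 25 - h
C = 24 (C = 2*(6*2) = 2*12 = 24)
n(L) = L*(21 + L)/2 (n(L) = ((L + (25 - 1*4))*(L + L))/4 = ((L + (25 - 4))*(2*L))/4 = ((L + 21)*(2*L))/4 = ((21 + L)*(2*L))/4 = (2*L*(21 + L))/4 = L*(21 + L)/2)
H(r, x) = -1608 - 3*x (H(r, x) = 12 - 3*(x + (1/2)*24*(21 + 24)) = 12 - 3*(x + (1/2)*24*45) = 12 - 3*(x + 540) = 12 - 3*(540 + x) = 12 + (-1620 - 3*x) = -1608 - 3*x)
(28719 + 49716)/(-1078 + H(182, 59)) = (28719 + 49716)/(-1078 + (-1608 - 3*59)) = 78435/(-1078 + (-1608 - 177)) = 78435/(-1078 - 1785) = 78435/(-2863) = 78435*(-1/2863) = -11205/409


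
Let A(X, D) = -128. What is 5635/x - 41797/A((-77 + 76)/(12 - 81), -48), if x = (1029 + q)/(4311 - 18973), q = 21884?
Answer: -9617712699/2932864 ≈ -3279.3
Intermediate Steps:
x = -22913/14662 (x = (1029 + 21884)/(4311 - 18973) = 22913/(-14662) = 22913*(-1/14662) = -22913/14662 ≈ -1.5627)
5635/x - 41797/A((-77 + 76)/(12 - 81), -48) = 5635/(-22913/14662) - 41797/(-128) = 5635*(-14662/22913) - 41797*(-1/128) = -82620370/22913 + 41797/128 = -9617712699/2932864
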